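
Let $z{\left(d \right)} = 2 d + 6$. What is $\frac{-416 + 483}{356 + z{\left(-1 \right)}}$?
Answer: $\frac{67}{360} \approx 0.18611$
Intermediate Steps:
$z{\left(d \right)} = 6 + 2 d$
$\frac{-416 + 483}{356 + z{\left(-1 \right)}} = \frac{-416 + 483}{356 + \left(6 + 2 \left(-1\right)\right)} = \frac{67}{356 + \left(6 - 2\right)} = \frac{67}{356 + 4} = \frac{67}{360}$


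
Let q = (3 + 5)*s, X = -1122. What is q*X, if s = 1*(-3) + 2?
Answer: 8976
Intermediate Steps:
s = -1 (s = -3 + 2 = -1)
q = -8 (q = (3 + 5)*(-1) = 8*(-1) = -8)
q*X = -8*(-1122) = 8976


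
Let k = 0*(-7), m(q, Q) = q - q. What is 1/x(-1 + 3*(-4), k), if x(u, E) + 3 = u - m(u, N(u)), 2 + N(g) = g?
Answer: -1/16 ≈ -0.062500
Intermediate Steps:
N(g) = -2 + g
m(q, Q) = 0
k = 0
x(u, E) = -3 + u (x(u, E) = -3 + (u - 1*0) = -3 + (u + 0) = -3 + u)
1/x(-1 + 3*(-4), k) = 1/(-3 + (-1 + 3*(-4))) = 1/(-3 + (-1 - 12)) = 1/(-3 - 13) = 1/(-16) = -1/16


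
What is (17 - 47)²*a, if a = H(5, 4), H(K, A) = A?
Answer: 3600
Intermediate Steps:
a = 4
(17 - 47)²*a = (17 - 47)²*4 = (-30)²*4 = 900*4 = 3600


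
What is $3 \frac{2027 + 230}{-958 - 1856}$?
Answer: $- \frac{2257}{938} \approx -2.4062$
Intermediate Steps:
$3 \frac{2027 + 230}{-958 - 1856} = 3 \frac{2257}{-2814} = 3 \cdot 2257 \left(- \frac{1}{2814}\right) = 3 \left(- \frac{2257}{2814}\right) = - \frac{2257}{938}$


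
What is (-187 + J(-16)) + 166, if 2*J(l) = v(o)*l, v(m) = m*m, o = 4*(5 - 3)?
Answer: -533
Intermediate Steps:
o = 8 (o = 4*2 = 8)
v(m) = m**2
J(l) = 32*l (J(l) = (8**2*l)/2 = (64*l)/2 = 32*l)
(-187 + J(-16)) + 166 = (-187 + 32*(-16)) + 166 = (-187 - 512) + 166 = -699 + 166 = -533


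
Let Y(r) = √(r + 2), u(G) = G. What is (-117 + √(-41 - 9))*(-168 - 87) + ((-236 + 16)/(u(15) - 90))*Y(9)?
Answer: 29835 + 44*√11/15 - 1275*I*√2 ≈ 29845.0 - 1803.1*I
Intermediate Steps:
Y(r) = √(2 + r)
(-117 + √(-41 - 9))*(-168 - 87) + ((-236 + 16)/(u(15) - 90))*Y(9) = (-117 + √(-41 - 9))*(-168 - 87) + ((-236 + 16)/(15 - 90))*√(2 + 9) = (-117 + √(-50))*(-255) + (-220/(-75))*√11 = (-117 + 5*I*√2)*(-255) + (-220*(-1/75))*√11 = (29835 - 1275*I*√2) + 44*√11/15 = 29835 + 44*√11/15 - 1275*I*√2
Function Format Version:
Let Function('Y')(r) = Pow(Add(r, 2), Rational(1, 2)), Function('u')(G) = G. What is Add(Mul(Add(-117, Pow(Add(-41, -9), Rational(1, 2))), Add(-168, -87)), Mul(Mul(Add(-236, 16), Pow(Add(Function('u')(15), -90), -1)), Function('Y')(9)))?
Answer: Add(29835, Mul(Rational(44, 15), Pow(11, Rational(1, 2))), Mul(-1275, I, Pow(2, Rational(1, 2)))) ≈ Add(29845., Mul(-1803.1, I))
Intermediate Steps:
Function('Y')(r) = Pow(Add(2, r), Rational(1, 2))
Add(Mul(Add(-117, Pow(Add(-41, -9), Rational(1, 2))), Add(-168, -87)), Mul(Mul(Add(-236, 16), Pow(Add(Function('u')(15), -90), -1)), Function('Y')(9))) = Add(Mul(Add(-117, Pow(Add(-41, -9), Rational(1, 2))), Add(-168, -87)), Mul(Mul(Add(-236, 16), Pow(Add(15, -90), -1)), Pow(Add(2, 9), Rational(1, 2)))) = Add(Mul(Add(-117, Pow(-50, Rational(1, 2))), -255), Mul(Mul(-220, Pow(-75, -1)), Pow(11, Rational(1, 2)))) = Add(Mul(Add(-117, Mul(5, I, Pow(2, Rational(1, 2)))), -255), Mul(Mul(-220, Rational(-1, 75)), Pow(11, Rational(1, 2)))) = Add(Add(29835, Mul(-1275, I, Pow(2, Rational(1, 2)))), Mul(Rational(44, 15), Pow(11, Rational(1, 2)))) = Add(29835, Mul(Rational(44, 15), Pow(11, Rational(1, 2))), Mul(-1275, I, Pow(2, Rational(1, 2))))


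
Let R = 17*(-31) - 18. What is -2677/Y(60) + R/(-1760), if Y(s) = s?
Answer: -233941/5280 ≈ -44.307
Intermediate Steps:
R = -545 (R = -527 - 18 = -545)
-2677/Y(60) + R/(-1760) = -2677/60 - 545/(-1760) = -2677*1/60 - 545*(-1/1760) = -2677/60 + 109/352 = -233941/5280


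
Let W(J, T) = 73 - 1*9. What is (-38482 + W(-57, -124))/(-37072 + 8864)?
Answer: 19209/14104 ≈ 1.3620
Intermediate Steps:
W(J, T) = 64 (W(J, T) = 73 - 9 = 64)
(-38482 + W(-57, -124))/(-37072 + 8864) = (-38482 + 64)/(-37072 + 8864) = -38418/(-28208) = -38418*(-1/28208) = 19209/14104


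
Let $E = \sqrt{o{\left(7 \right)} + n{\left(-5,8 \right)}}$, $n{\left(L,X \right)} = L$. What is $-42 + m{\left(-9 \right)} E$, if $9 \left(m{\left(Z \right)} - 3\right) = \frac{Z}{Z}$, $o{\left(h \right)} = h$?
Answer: $-42 + \frac{28 \sqrt{2}}{9} \approx -37.6$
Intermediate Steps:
$m{\left(Z \right)} = \frac{28}{9}$ ($m{\left(Z \right)} = 3 + \frac{Z \frac{1}{Z}}{9} = 3 + \frac{1}{9} \cdot 1 = 3 + \frac{1}{9} = \frac{28}{9}$)
$E = \sqrt{2}$ ($E = \sqrt{7 - 5} = \sqrt{2} \approx 1.4142$)
$-42 + m{\left(-9 \right)} E = -42 + \frac{28 \sqrt{2}}{9}$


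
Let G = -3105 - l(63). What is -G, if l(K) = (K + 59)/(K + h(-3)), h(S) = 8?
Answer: 220577/71 ≈ 3106.7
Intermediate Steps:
l(K) = (59 + K)/(8 + K) (l(K) = (K + 59)/(K + 8) = (59 + K)/(8 + K))
G = -220577/71 (G = -3105 - (59 + 63)/(8 + 63) = -3105 - 122/71 = -220577/71 ≈ -3106.7)
-G = -1*(-220577/71) = 220577/71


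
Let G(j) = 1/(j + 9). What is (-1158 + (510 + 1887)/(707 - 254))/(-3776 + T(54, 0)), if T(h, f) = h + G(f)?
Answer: 82449/266213 ≈ 0.30971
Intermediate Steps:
G(j) = 1/(9 + j)
T(h, f) = h + 1/(9 + f)
(-1158 + (510 + 1887)/(707 - 254))/(-3776 + T(54, 0)) = (-1158 + (510 + 1887)/(707 - 254))/(-3776 + (1 + 54*(9 + 0))/(9 + 0)) = (-1158 + 2397/453)/(-3776 + (1 + 54*9)/9) = (-1158 + 2397*(1/453))/(-3776 + (1 + 486)/9) = (-1158 + 799/151)/(-3776 + (1/9)*487) = -174059/(151*(-3776 + 487/9)) = -174059/(151*(-33497/9)) = -174059/151*(-9/33497) = 82449/266213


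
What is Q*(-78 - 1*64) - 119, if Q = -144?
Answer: 20329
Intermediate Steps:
Q*(-78 - 1*64) - 119 = -144*(-78 - 1*64) - 119 = -144*(-78 - 64) - 119 = -144*(-142) - 119 = 20448 - 119 = 20329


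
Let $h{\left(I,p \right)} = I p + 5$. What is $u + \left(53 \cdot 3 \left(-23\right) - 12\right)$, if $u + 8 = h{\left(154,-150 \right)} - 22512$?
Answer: $-49284$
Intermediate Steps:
$h{\left(I,p \right)} = 5 + I p$
$u = -45615$ ($u = -8 + \left(\left(5 + 154 \left(-150\right)\right) - 22512\right) = -8 + \left(\left(5 - 23100\right) - 22512\right) = -8 - 45607 = -45615$)
$u + \left(53 \cdot 3 \left(-23\right) - 12\right) = -45615 + \left(53 \cdot 3 \left(-23\right) - 12\right) = -45615 + \left(53 \left(-69\right) - 12\right) = -45615 - 3669 = -49284$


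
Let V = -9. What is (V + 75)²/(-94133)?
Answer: -4356/94133 ≈ -0.046275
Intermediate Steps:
(V + 75)²/(-94133) = (-9 + 75)²/(-94133) = 66²*(-1/94133) = 4356*(-1/94133) = -4356/94133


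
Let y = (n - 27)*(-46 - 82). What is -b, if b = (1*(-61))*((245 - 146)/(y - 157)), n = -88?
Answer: 6039/14563 ≈ 0.41468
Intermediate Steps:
y = 14720 (y = (-88 - 27)*(-46 - 82) = -115*(-128) = 14720)
b = -6039/14563 (b = (1*(-61))*((245 - 146)/(14720 - 157)) = -6039/14563 ≈ -0.41468)
-b = -1*(-6039/14563) = 6039/14563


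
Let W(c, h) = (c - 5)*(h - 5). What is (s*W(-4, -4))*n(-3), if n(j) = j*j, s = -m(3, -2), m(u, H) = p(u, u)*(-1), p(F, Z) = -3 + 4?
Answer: 729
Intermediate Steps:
W(c, h) = (-5 + c)*(-5 + h)
p(F, Z) = 1
m(u, H) = -1 (m(u, H) = 1*(-1) = -1)
s = 1 (s = -1*(-1) = 1)
n(j) = j²
(s*W(-4, -4))*n(-3) = (1*(25 - 5*(-4) - 5*(-4) - 4*(-4)))*(-3)² = (1*(25 + 20 + 20 + 16))*9 = (1*81)*9 = 81*9 = 729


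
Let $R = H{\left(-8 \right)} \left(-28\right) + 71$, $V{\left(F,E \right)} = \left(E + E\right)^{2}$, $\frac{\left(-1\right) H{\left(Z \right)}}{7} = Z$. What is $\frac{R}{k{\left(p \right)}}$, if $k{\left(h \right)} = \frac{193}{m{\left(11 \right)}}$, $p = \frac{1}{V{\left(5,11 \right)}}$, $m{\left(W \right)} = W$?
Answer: $- \frac{16467}{193} \approx -85.321$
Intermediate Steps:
$H{\left(Z \right)} = - 7 Z$
$V{\left(F,E \right)} = 4 E^{2}$ ($V{\left(F,E \right)} = \left(2 E\right)^{2} = 4 E^{2}$)
$p = \frac{1}{484}$ ($p = \frac{1}{4 \cdot 11^{2}} = \frac{1}{4 \cdot 121} = \frac{1}{484} \approx 0.0020661$)
$k{\left(h \right)} = \frac{193}{11}$
$R = -1497$ ($R = \left(-7\right) \left(-8\right) \left(-28\right) + 71 = 56 \left(-28\right) + 71 = -1568 + 71 = -1497$)
$\frac{R}{k{\left(p \right)}} = - \frac{1497}{\frac{193}{11}} = \left(-1497\right) \frac{11}{193} = - \frac{16467}{193}$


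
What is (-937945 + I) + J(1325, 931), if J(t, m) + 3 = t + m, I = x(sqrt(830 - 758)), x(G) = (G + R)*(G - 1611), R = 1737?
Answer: -3733927 + 756*sqrt(2) ≈ -3.7329e+6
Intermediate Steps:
x(G) = (-1611 + G)*(1737 + G) (x(G) = (G + 1737)*(G - 1611) = (1737 + G)*(-1611 + G) = (-1611 + G)*(1737 + G))
I = -2798235 + 756*sqrt(2) (I = -2798307 + (sqrt(830 - 758))**2 + 126*sqrt(830 - 758) = -2798307 + (sqrt(72))**2 + 126*sqrt(72) = -2798307 + (6*sqrt(2))**2 + 126*(6*sqrt(2)) = -2798307 + 72 + 756*sqrt(2) = -2798235 + 756*sqrt(2) ≈ -2.7972e+6)
J(t, m) = -3 + m + t (J(t, m) = -3 + (t + m) = -3 + (m + t) = -3 + m + t)
(-937945 + I) + J(1325, 931) = (-937945 + (-2798235 + 756*sqrt(2))) + (-3 + 931 + 1325) = (-3736180 + 756*sqrt(2)) + 2253 = -3733927 + 756*sqrt(2)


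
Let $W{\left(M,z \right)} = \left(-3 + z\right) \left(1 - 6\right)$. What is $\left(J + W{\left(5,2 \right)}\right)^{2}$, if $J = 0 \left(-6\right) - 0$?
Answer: $25$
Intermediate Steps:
$J = 0$ ($J = 0 + 0 = 0$)
$W{\left(M,z \right)} = 15 - 5 z$ ($W{\left(M,z \right)} = \left(-3 + z\right) \left(-5\right) = 15 - 5 z$)
$\left(J + W{\left(5,2 \right)}\right)^{2} = \left(0 + \left(15 - 10\right)\right)^{2} = \left(0 + 5\right)^{2} = 5^{2} = 25$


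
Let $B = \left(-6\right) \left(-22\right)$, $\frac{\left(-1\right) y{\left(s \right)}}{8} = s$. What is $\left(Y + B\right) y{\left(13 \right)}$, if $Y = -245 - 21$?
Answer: $13936$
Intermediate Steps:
$y{\left(s \right)} = - 8 s$
$B = 132$
$Y = -266$ ($Y = -245 + \left(-103 + 82\right) = -245 - 21 = -266$)
$\left(Y + B\right) y{\left(13 \right)} = \left(-266 + 132\right) \left(\left(-8\right) 13\right) = \left(-134\right) \left(-104\right) = 13936$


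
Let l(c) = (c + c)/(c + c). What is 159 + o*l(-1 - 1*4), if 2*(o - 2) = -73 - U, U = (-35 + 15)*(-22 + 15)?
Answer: 109/2 ≈ 54.500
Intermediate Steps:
U = 140 (U = -20*(-7) = 140)
l(c) = 1 (l(c) = (2*c)/((2*c)) = (2*c)*(1/(2*c)) = 1)
o = -209/2 (o = 2 + (-73 - 1*140)/2 = 2 + (-73 - 140)/2 = 2 + (½)*(-213) = 2 - 213/2 = -209/2 ≈ -104.50)
159 + o*l(-1 - 1*4) = 159 - 209/2*1 = 159 - 209/2 = 109/2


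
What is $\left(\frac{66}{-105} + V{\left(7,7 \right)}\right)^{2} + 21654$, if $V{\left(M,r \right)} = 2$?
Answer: $\frac{26528454}{1225} \approx 21656.0$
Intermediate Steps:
$\left(\frac{66}{-105} + V{\left(7,7 \right)}\right)^{2} + 21654 = \left(\frac{66}{-105} + 2\right)^{2} + 21654 = \left(66 \left(- \frac{1}{105}\right) + 2\right)^{2} + 21654 = \left(- \frac{22}{35} + 2\right)^{2} + 21654 = \left(\frac{48}{35}\right)^{2} + 21654 = \frac{2304}{1225} + 21654 = \frac{26528454}{1225}$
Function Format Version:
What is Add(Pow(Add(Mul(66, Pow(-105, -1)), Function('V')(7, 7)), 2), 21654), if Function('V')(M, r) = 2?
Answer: Rational(26528454, 1225) ≈ 21656.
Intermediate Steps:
Add(Pow(Add(Mul(66, Pow(-105, -1)), Function('V')(7, 7)), 2), 21654) = Add(Pow(Add(Mul(66, Pow(-105, -1)), 2), 2), 21654) = Add(Pow(Add(Mul(66, Rational(-1, 105)), 2), 2), 21654) = Add(Pow(Add(Rational(-22, 35), 2), 2), 21654) = Add(Pow(Rational(48, 35), 2), 21654) = Add(Rational(2304, 1225), 21654) = Rational(26528454, 1225)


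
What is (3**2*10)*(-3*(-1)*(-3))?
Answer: -810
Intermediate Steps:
(3**2*10)*(-3*(-1)*(-3)) = (9*10)*(3*(-3)) = 90*(-9) = -810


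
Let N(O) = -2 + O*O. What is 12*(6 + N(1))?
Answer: 60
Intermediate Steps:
N(O) = -2 + O**2
12*(6 + N(1)) = 12*(6 + (-2 + 1**2)) = 12*(6 + (-2 + 1)) = 12*(6 - 1) = 12*5 = 60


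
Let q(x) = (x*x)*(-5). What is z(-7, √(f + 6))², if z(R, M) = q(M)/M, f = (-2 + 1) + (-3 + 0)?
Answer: 50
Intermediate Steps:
f = -4 (f = -1 - 3 = -4)
q(x) = -5*x² (q(x) = x²*(-5) = -5*x²)
z(R, M) = -5*M (z(R, M) = (-5*M²)/M = -5*M)
z(-7, √(f + 6))² = (-5*√(-4 + 6))² = (-5*√2)² = 50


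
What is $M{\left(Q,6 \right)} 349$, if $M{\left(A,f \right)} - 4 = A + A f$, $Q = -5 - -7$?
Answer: $6282$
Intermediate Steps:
$Q = 2$ ($Q = -5 + 7 = 2$)
$M{\left(A,f \right)} = 4 + A + A f$ ($M{\left(A,f \right)} = 4 + \left(A + A f\right) = 4 + A + A f$)
$M{\left(Q,6 \right)} 349 = \left(4 + 2 + 2 \cdot 6\right) 349 = \left(4 + 2 + 12\right) 349 = 18 \cdot 349 = 6282$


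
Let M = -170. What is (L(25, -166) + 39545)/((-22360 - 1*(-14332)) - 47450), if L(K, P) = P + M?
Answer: -39209/55478 ≈ -0.70675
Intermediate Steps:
L(K, P) = -170 + P (L(K, P) = P - 170 = -170 + P)
(L(25, -166) + 39545)/((-22360 - 1*(-14332)) - 47450) = ((-170 - 166) + 39545)/((-22360 - 1*(-14332)) - 47450) = (-336 + 39545)/((-22360 + 14332) - 47450) = 39209/(-8028 - 47450) = 39209/(-55478) = 39209*(-1/55478) = -39209/55478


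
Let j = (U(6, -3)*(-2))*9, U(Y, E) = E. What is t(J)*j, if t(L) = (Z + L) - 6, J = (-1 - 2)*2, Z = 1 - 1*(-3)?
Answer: -432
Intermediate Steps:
Z = 4 (Z = 1 + 3 = 4)
J = -6 (J = -3*2 = -6)
t(L) = -2 + L (t(L) = (4 + L) - 6 = -2 + L)
j = 54 (j = -3*(-2)*9 = 6*9 = 54)
t(J)*j = (-2 - 6)*54 = -8*54 = -432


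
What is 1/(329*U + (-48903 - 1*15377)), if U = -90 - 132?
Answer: -1/137318 ≈ -7.2824e-6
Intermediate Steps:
U = -222
1/(329*U + (-48903 - 1*15377)) = 1/(329*(-222) + (-48903 - 1*15377)) = 1/(-73038 + (-48903 - 15377)) = 1/(-73038 - 64280) = 1/(-137318) = -1/137318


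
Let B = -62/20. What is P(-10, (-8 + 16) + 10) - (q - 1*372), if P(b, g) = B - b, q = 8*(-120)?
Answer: 13389/10 ≈ 1338.9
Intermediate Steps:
B = -31/10 (B = -62*1/20 = -31/10 ≈ -3.1000)
q = -960
P(b, g) = -31/10 - b
P(-10, (-8 + 16) + 10) - (q - 1*372) = (-31/10 - 1*(-10)) - (-960 - 1*372) = (-31/10 + 10) - (-960 - 372) = 69/10 - 1*(-1332) = 69/10 + 1332 = 13389/10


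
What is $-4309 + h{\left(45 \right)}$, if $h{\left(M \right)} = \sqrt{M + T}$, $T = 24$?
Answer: $-4309 + \sqrt{69} \approx -4300.7$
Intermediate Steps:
$h{\left(M \right)} = \sqrt{24 + M}$ ($h{\left(M \right)} = \sqrt{M + 24} = \sqrt{24 + M}$)
$-4309 + h{\left(45 \right)} = -4309 + \sqrt{24 + 45} = -4309 + \sqrt{69}$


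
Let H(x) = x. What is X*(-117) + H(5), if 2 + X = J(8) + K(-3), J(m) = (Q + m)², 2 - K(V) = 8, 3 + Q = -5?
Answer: 941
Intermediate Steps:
Q = -8 (Q = -3 - 5 = -8)
K(V) = -6 (K(V) = 2 - 1*8 = 2 - 8 = -6)
J(m) = (-8 + m)²
X = -8 (X = -2 + ((-8 + 8)² - 6) = -2 + (0² - 6) = -2 + (0 - 6) = -2 - 6 = -8)
X*(-117) + H(5) = -8*(-117) + 5 = 936 + 5 = 941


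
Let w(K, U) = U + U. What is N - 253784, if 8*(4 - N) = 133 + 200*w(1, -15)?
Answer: -2024373/8 ≈ -2.5305e+5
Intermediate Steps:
w(K, U) = 2*U
N = 5899/8 (N = 4 - (133 + 200*(2*(-15)))/8 = 4 - (133 + 200*(-30))/8 = 4 - (133 - 6000)/8 = 4 - ⅛*(-5867) = 4 + 5867/8 = 5899/8 ≈ 737.38)
N - 253784 = 5899/8 - 253784 = -2024373/8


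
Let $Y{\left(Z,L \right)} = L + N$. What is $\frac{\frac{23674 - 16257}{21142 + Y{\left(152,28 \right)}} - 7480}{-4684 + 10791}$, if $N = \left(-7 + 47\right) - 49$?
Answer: $- \frac{158276863}{129230227} \approx -1.2248$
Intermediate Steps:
$N = -9$ ($N = 40 - 49 = -9$)
$Y{\left(Z,L \right)} = -9 + L$ ($Y{\left(Z,L \right)} = L - 9 = -9 + L$)
$\frac{\frac{23674 - 16257}{21142 + Y{\left(152,28 \right)}} - 7480}{-4684 + 10791} = \frac{\frac{23674 - 16257}{21142 + \left(-9 + 28\right)} - 7480}{-4684 + 10791} = \frac{\frac{7417}{21142 + 19} - 7480}{6107} = \left(\frac{7417}{21161} - 7480\right) \frac{1}{6107} = \left(- \frac{158276863}{21161}\right) \frac{1}{6107} = - \frac{158276863}{129230227}$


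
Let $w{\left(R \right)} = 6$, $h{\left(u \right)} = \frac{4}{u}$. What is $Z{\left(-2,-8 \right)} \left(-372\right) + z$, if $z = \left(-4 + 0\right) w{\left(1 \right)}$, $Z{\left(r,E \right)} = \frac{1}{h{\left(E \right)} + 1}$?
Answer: $-768$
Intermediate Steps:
$Z{\left(r,E \right)} = \frac{1}{1 + \frac{4}{E}}$ ($Z{\left(r,E \right)} = \frac{1}{\frac{4}{E} + 1} = \frac{1}{1 + \frac{4}{E}}$)
$z = -24$ ($z = \left(-4 + 0\right) 6 = \left(-4\right) 6 = -24$)
$Z{\left(-2,-8 \right)} \left(-372\right) + z = - \frac{8}{4 - 8} \left(-372\right) - 24 = - \frac{8}{-4} \left(-372\right) - 24 = \left(-8\right) \left(- \frac{1}{4}\right) \left(-372\right) - 24 = 2 \left(-372\right) - 24 = -744 - 24 = -768$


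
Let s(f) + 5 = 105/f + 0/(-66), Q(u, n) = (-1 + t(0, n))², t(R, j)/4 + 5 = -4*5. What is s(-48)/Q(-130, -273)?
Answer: -115/163216 ≈ -0.00070459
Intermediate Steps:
t(R, j) = -100 (t(R, j) = -20 + 4*(-4*5) = -20 + 4*(-20) = -20 - 80 = -100)
Q(u, n) = 10201 (Q(u, n) = (-1 - 100)² = (-101)² = 10201)
s(f) = -5 + 105/f (s(f) = -5 + (105/f + 0/(-66)) = -5 + (105/f + 0*(-1/66)) = -5 + (105/f + 0) = -5 + 105/f)
s(-48)/Q(-130, -273) = (-5 + 105/(-48))/10201 = (-5 + 105*(-1/48))*(1/10201) = (-5 - 35/16)*(1/10201) = -115/16*1/10201 = -115/163216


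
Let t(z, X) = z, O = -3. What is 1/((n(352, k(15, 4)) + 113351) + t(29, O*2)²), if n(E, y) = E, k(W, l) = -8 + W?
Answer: 1/114544 ≈ 8.7303e-6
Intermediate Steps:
1/((n(352, k(15, 4)) + 113351) + t(29, O*2)²) = 1/((352 + 113351) + 29²) = 1/(113703 + 841) = 1/114544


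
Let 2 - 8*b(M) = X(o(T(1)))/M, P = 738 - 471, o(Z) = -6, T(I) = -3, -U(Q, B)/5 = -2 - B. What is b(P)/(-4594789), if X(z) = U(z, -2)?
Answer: -1/18379156 ≈ -5.4409e-8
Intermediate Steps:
U(Q, B) = 10 + 5*B (U(Q, B) = -5*(-2 - B) = 10 + 5*B)
X(z) = 0 (X(z) = 10 + 5*(-2) = 10 - 10 = 0)
P = 267
b(M) = ¼ (b(M) = ¼ - 0/M = ¼ - ⅛*0 = ¼ + 0 = ¼)
b(P)/(-4594789) = (¼)/(-4594789) = (¼)*(-1/4594789) = -1/18379156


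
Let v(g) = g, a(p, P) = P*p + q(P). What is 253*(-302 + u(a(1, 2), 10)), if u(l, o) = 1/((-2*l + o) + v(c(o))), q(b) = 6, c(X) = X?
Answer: -305371/4 ≈ -76343.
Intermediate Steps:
a(p, P) = 6 + P*p (a(p, P) = P*p + 6 = 6 + P*p)
u(l, o) = 1/(-2*l + 2*o) (u(l, o) = 1/((-2*l + o) + o) = 1/((o - 2*l) + o) = 1/(-2*l + 2*o))
253*(-302 + u(a(1, 2), 10)) = 253*(-302 + 1/(2*(10 - (6 + 2*1)))) = 253*(-302 + 1/(2*(10 - (6 + 2)))) = 253*(-302 + 1/(2*(10 - 1*8))) = 253*(-302 + 1/(2*(10 - 8))) = 253*(-302 + (½)/2) = 253*(-302 + (½)*(½)) = 253*(-302 + ¼) = 253*(-1207/4) = -305371/4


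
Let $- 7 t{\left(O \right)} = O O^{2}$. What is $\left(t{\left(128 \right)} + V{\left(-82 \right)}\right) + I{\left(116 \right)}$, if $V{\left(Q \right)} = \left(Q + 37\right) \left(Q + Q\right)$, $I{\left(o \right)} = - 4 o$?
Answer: $- \frac{2048740}{7} \approx -2.9268 \cdot 10^{5}$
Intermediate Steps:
$t{\left(O \right)} = - \frac{O^{3}}{7}$ ($t{\left(O \right)} = - \frac{O O^{2}}{7} = - \frac{O^{3}}{7}$)
$V{\left(Q \right)} = 2 Q \left(37 + Q\right)$ ($V{\left(Q \right)} = \left(37 + Q\right) 2 Q = 2 Q \left(37 + Q\right)$)
$\left(t{\left(128 \right)} + V{\left(-82 \right)}\right) + I{\left(116 \right)} = \left(- \frac{128^{3}}{7} + 2 \left(-82\right) \left(37 - 82\right)\right) - 464 = \left(\left(- \frac{1}{7}\right) 2097152 + 2 \left(-82\right) \left(-45\right)\right) - 464 = \left(- \frac{2097152}{7} + 7380\right) - 464 = - \frac{2045492}{7} - 464 = - \frac{2048740}{7}$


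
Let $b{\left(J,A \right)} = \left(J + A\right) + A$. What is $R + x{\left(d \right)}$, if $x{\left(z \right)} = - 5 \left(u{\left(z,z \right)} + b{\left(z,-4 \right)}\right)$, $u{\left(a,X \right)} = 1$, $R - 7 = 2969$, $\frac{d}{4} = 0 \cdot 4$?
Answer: $3011$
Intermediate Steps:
$d = 0$ ($d = 4 \cdot 0 \cdot 4 = 4 \cdot 0 = 0$)
$R = 2976$ ($R = 7 + 2969 = 2976$)
$b{\left(J,A \right)} = J + 2 A$ ($b{\left(J,A \right)} = \left(A + J\right) + A = J + 2 A$)
$x{\left(z \right)} = 35 - 5 z$ ($x{\left(z \right)} = - 5 \left(1 + \left(z + 2 \left(-4\right)\right)\right) = - 5 \left(1 + \left(z - 8\right)\right) = - 5 \left(1 + \left(-8 + z\right)\right) = - 5 \left(-7 + z\right) = 35 - 5 z$)
$R + x{\left(d \right)} = 2976 + \left(35 - 0\right) = 2976 + \left(35 + 0\right) = 2976 + 35 = 3011$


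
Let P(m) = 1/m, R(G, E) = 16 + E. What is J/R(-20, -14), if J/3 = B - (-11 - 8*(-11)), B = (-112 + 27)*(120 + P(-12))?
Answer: -123239/8 ≈ -15405.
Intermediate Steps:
B = -122315/12 (B = (-112 + 27)*(120 + 1/(-12)) = -85*(120 - 1/12) = -85*1439/12 = -122315/12 ≈ -10193.)
J = -123239/4 (J = 3*(-122315/12 - (-11 - 8*(-11))) = 3*(-122315/12 - (-11 + 88)) = 3*(-122315/12 - 1*77) = 3*(-122315/12 - 77) = 3*(-123239/12) = -123239/4 ≈ -30810.)
J/R(-20, -14) = -123239/(4*(16 - 14)) = -123239/4/2 = -123239/4*½ = -123239/8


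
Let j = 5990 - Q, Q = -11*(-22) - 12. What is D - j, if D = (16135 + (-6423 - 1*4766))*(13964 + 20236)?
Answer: 169147440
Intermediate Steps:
Q = 230 (Q = 242 - 12 = 230)
D = 169153200 (D = (16135 + (-6423 - 4766))*34200 = (16135 - 11189)*34200 = 4946*34200 = 169153200)
j = 5760 (j = 5990 - 1*230 = 5990 - 230 = 5760)
D - j = 169153200 - 1*5760 = 169153200 - 5760 = 169147440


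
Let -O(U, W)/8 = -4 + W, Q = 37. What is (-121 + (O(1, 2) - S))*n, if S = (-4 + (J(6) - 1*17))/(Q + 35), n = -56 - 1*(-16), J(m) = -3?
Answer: 12560/3 ≈ 4186.7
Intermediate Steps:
n = -40 (n = -56 + 16 = -40)
O(U, W) = 32 - 8*W (O(U, W) = -8*(-4 + W) = 32 - 8*W)
S = -⅓ (S = (-4 + (-3 - 1*17))/(37 + 35) = (-4 + (-3 - 17))/72 = (-4 - 20)*(1/72) = -24*1/72 = -⅓ ≈ -0.33333)
(-121 + (O(1, 2) - S))*n = (-121 + ((32 - 8*2) - 1*(-⅓)))*(-40) = (-121 + ((32 - 16) + ⅓))*(-40) = (-121 + (16 + ⅓))*(-40) = (-121 + 49/3)*(-40) = -314/3*(-40) = 12560/3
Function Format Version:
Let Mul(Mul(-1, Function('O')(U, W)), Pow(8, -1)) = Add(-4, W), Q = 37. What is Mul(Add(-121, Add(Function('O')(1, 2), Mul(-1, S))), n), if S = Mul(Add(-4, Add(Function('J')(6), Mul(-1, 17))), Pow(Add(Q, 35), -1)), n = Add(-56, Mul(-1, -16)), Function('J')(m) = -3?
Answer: Rational(12560, 3) ≈ 4186.7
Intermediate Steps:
n = -40 (n = Add(-56, 16) = -40)
Function('O')(U, W) = Add(32, Mul(-8, W)) (Function('O')(U, W) = Mul(-8, Add(-4, W)) = Add(32, Mul(-8, W)))
S = Rational(-1, 3) (S = Mul(Add(-4, Add(-3, Mul(-1, 17))), Pow(Add(37, 35), -1)) = Mul(Add(-4, Add(-3, -17)), Pow(72, -1)) = Mul(Add(-4, -20), Rational(1, 72)) = Mul(-24, Rational(1, 72)) = Rational(-1, 3) ≈ -0.33333)
Mul(Add(-121, Add(Function('O')(1, 2), Mul(-1, S))), n) = Mul(Add(-121, Add(Add(32, Mul(-8, 2)), Mul(-1, Rational(-1, 3)))), -40) = Mul(Add(-121, Add(Add(32, -16), Rational(1, 3))), -40) = Mul(Add(-121, Add(16, Rational(1, 3))), -40) = Mul(Add(-121, Rational(49, 3)), -40) = Mul(Rational(-314, 3), -40) = Rational(12560, 3)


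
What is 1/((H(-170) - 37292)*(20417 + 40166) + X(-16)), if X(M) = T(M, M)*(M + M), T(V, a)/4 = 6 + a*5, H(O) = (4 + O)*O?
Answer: -1/549599504 ≈ -1.8195e-9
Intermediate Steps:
H(O) = O*(4 + O)
T(V, a) = 24 + 20*a (T(V, a) = 4*(6 + a*5) = 4*(6 + 5*a) = 24 + 20*a)
X(M) = 2*M*(24 + 20*M) (X(M) = (24 + 20*M)*(M + M) = (24 + 20*M)*(2*M) = 2*M*(24 + 20*M))
1/((H(-170) - 37292)*(20417 + 40166) + X(-16)) = 1/((-170*(4 - 170) - 37292)*(20417 + 40166) + 8*(-16)*(6 + 5*(-16))) = 1/((-170*(-166) - 37292)*60583 + 8*(-16)*(6 - 80)) = 1/((28220 - 37292)*60583 + 8*(-16)*(-74)) = 1/(-9072*60583 + 9472) = 1/(-549608976 + 9472) = 1/(-549599504) = -1/549599504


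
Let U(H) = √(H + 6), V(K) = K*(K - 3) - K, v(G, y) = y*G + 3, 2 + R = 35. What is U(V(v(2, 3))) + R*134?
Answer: 4422 + √51 ≈ 4429.1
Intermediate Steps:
R = 33 (R = -2 + 35 = 33)
v(G, y) = 3 + G*y (v(G, y) = G*y + 3 = 3 + G*y)
V(K) = -K + K*(-3 + K) (V(K) = K*(-3 + K) - K = -K + K*(-3 + K))
U(H) = √(6 + H)
U(V(v(2, 3))) + R*134 = √(6 + (3 + 2*3)*(-4 + (3 + 2*3))) + 33*134 = √(6 + (3 + 6)*(-4 + (3 + 6))) + 4422 = √(6 + 9*(-4 + 9)) + 4422 = √(6 + 9*5) + 4422 = √(6 + 45) + 4422 = √51 + 4422 = 4422 + √51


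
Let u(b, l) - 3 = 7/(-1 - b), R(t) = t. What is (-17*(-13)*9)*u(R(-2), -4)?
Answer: 19890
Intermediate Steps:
u(b, l) = 3 + 7/(-1 - b)
(-17*(-13)*9)*u(R(-2), -4) = (-17*(-13)*9)*((-4 + 3*(-2))/(1 - 2)) = (221*9)*((-4 - 6)/(-1)) = 1989*(-1*(-10)) = 1989*10 = 19890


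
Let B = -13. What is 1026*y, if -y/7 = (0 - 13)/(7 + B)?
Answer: -15561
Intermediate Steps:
y = -91/6 (y = -7*(0 - 13)/(7 - 13) = -(-91)/(-6) = -(-91)*(-1)/6 = -7*13/6 = -91/6 ≈ -15.167)
1026*y = 1026*(-91/6) = -15561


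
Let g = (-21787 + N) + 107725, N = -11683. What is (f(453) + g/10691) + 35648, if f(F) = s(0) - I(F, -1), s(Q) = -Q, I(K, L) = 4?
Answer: 381144259/10691 ≈ 35651.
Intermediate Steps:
g = 74255 (g = (-21787 - 11683) + 107725 = -33470 + 107725 = 74255)
f(F) = -4 (f(F) = -1*0 - 1*4 = 0 - 4 = -4)
(f(453) + g/10691) + 35648 = (-4 + 74255/10691) + 35648 = 31491/10691 + 35648 = 381144259/10691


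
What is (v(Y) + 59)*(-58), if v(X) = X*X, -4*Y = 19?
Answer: -37845/8 ≈ -4730.6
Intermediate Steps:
Y = -19/4 (Y = -¼*19 = -19/4 ≈ -4.7500)
v(X) = X²
(v(Y) + 59)*(-58) = ((-19/4)² + 59)*(-58) = (361/16 + 59)*(-58) = (1305/16)*(-58) = -37845/8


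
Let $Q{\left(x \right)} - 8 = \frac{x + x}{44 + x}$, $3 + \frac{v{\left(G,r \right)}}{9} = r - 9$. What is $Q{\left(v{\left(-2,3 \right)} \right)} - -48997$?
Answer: $\frac{1813347}{37} \approx 49009.0$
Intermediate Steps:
$v{\left(G,r \right)} = -108 + 9 r$ ($v{\left(G,r \right)} = -27 + 9 \left(r - 9\right) = -27 + 9 \left(-9 + r\right) = -27 + \left(-81 + 9 r\right) = -108 + 9 r$)
$Q{\left(x \right)} = 8 + \frac{2 x}{44 + x}$ ($Q{\left(x \right)} = 8 + \frac{x + x}{44 + x} = 8 + \frac{2 x}{44 + x}$)
$Q{\left(v{\left(-2,3 \right)} \right)} - -48997 = \frac{2 \left(176 + 5 \left(-108 + 9 \cdot 3\right)\right)}{44 + \left(-108 + 9 \cdot 3\right)} - -48997 = \frac{2 \left(176 + 5 \left(-108 + 27\right)\right)}{44 + \left(-108 + 27\right)} + 48997 = \frac{2 \left(176 + 5 \left(-81\right)\right)}{44 - 81} + 48997 = \frac{2 \left(176 - 405\right)}{-37} + 48997 = 2 \left(- \frac{1}{37}\right) \left(-229\right) + 48997 = \frac{458}{37} + 48997 = \frac{1813347}{37}$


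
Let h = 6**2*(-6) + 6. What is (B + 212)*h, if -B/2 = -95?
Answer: -84420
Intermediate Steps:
B = 190 (B = -2*(-95) = 190)
h = -210 (h = 36*(-6) + 6 = -216 + 6 = -210)
(B + 212)*h = (190 + 212)*(-210) = 402*(-210) = -84420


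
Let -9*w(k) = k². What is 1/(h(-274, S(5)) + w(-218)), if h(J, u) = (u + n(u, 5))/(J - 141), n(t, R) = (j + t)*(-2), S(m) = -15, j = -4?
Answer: -3735/19722667 ≈ -0.00018938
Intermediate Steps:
n(t, R) = 8 - 2*t (n(t, R) = (-4 + t)*(-2) = 8 - 2*t)
w(k) = -k²/9
h(J, u) = (8 - u)/(-141 + J) (h(J, u) = (u + (8 - 2*u))/(J - 141) = (8 - u)/(-141 + J))
1/(h(-274, S(5)) + w(-218)) = 1/((8 - 1*(-15))/(-141 - 274) - ⅑*(-218)²) = 1/((8 + 15)/(-415) - ⅑*47524) = 1/(-1/415*23 - 47524/9) = 1/(-23/415 - 47524/9) = 1/(-19722667/3735) = -3735/19722667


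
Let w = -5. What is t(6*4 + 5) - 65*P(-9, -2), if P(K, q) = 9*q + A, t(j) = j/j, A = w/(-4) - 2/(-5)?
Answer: 4255/4 ≈ 1063.8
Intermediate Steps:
A = 33/20 (A = -5/(-4) - 2/(-5) = -5*(-¼) - 2*(-⅕) = 5/4 + ⅖ = 33/20 ≈ 1.6500)
t(j) = 1
P(K, q) = 33/20 + 9*q (P(K, q) = 9*q + 33/20 = 33/20 + 9*q)
t(6*4 + 5) - 65*P(-9, -2) = 1 - 65*(33/20 + 9*(-2)) = 1 - 65*(33/20 - 18) = 1 - 65*(-327/20) = 1 + 4251/4 = 4255/4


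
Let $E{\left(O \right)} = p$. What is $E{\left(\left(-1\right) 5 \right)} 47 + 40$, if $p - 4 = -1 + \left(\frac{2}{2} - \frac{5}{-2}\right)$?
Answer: $\frac{691}{2} \approx 345.5$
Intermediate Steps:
$p = \frac{13}{2}$ ($p = 4 + \left(-1 + \left(\frac{2}{2} - \frac{5}{-2}\right)\right) = 4 + \left(-1 + \left(2 \cdot \frac{1}{2} - - \frac{5}{2}\right)\right) = 4 + \left(-1 + \left(1 + \frac{5}{2}\right)\right) = 4 + \left(-1 + \frac{7}{2}\right) = 4 + \frac{5}{2} = \frac{13}{2} \approx 6.5$)
$E{\left(O \right)} = \frac{13}{2}$
$E{\left(\left(-1\right) 5 \right)} 47 + 40 = \frac{13}{2} \cdot 47 + 40 = \frac{611}{2} + 40 = \frac{691}{2}$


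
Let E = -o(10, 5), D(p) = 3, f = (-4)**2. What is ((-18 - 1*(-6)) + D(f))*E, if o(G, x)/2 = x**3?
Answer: 2250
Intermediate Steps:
f = 16
o(G, x) = 2*x**3
E = -250 (E = -2*5**3 = -2*125 = -1*250 = -250)
((-18 - 1*(-6)) + D(f))*E = ((-18 - 1*(-6)) + 3)*(-250) = ((-18 + 6) + 3)*(-250) = (-12 + 3)*(-250) = -9*(-250) = 2250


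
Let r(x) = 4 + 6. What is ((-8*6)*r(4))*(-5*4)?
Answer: 9600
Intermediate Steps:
r(x) = 10
((-8*6)*r(4))*(-5*4) = (-8*6*10)*(-5*4) = -48*10*(-20) = -480*(-20) = 9600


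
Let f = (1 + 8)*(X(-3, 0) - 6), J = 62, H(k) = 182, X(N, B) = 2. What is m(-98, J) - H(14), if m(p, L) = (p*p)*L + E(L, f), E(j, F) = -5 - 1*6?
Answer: 595255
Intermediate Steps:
f = -36 (f = (1 + 8)*(2 - 6) = 9*(-4) = -36)
E(j, F) = -11 (E(j, F) = -5 - 6 = -11)
m(p, L) = -11 + L*p**2 (m(p, L) = (p*p)*L - 11 = p**2*L - 11 = L*p**2 - 11 = -11 + L*p**2)
m(-98, J) - H(14) = (-11 + 62*(-98)**2) - 1*182 = (-11 + 62*9604) - 182 = (-11 + 595448) - 182 = 595437 - 182 = 595255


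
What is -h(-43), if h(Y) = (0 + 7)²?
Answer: -49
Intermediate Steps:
h(Y) = 49 (h(Y) = 7² = 49)
-h(-43) = -1*49 = -49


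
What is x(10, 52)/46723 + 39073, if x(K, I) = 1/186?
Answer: 339563046895/8690478 ≈ 39073.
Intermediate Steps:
x(K, I) = 1/186
x(10, 52)/46723 + 39073 = (1/186)/46723 + 39073 = (1/186)*(1/46723) + 39073 = 1/8690478 + 39073 = 339563046895/8690478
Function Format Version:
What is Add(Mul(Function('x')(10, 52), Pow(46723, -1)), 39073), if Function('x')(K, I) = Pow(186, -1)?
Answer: Rational(339563046895, 8690478) ≈ 39073.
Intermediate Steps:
Function('x')(K, I) = Rational(1, 186)
Add(Mul(Function('x')(10, 52), Pow(46723, -1)), 39073) = Add(Mul(Rational(1, 186), Pow(46723, -1)), 39073) = Add(Mul(Rational(1, 186), Rational(1, 46723)), 39073) = Add(Rational(1, 8690478), 39073) = Rational(339563046895, 8690478)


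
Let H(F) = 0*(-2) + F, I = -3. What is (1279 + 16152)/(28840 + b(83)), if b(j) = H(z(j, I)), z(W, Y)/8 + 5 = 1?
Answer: 17431/28808 ≈ 0.60507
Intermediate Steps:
z(W, Y) = -32 (z(W, Y) = -40 + 8*1 = -40 + 8 = -32)
H(F) = F (H(F) = 0 + F = F)
b(j) = -32
(1279 + 16152)/(28840 + b(83)) = (1279 + 16152)/(28840 - 32) = 17431/28808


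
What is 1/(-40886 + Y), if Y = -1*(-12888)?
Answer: -1/27998 ≈ -3.5717e-5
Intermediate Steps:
Y = 12888
1/(-40886 + Y) = 1/(-40886 + 12888) = 1/(-27998) = -1/27998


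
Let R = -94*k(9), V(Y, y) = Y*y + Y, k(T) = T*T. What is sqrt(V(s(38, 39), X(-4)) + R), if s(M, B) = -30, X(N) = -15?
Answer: I*sqrt(7194) ≈ 84.818*I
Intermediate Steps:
k(T) = T**2
V(Y, y) = Y + Y*y
R = -7614 (R = -94*9**2 = -94*81 = -7614)
sqrt(V(s(38, 39), X(-4)) + R) = sqrt(-30*(1 - 15) - 7614) = sqrt(-30*(-14) - 7614) = sqrt(420 - 7614) = sqrt(-7194) = I*sqrt(7194)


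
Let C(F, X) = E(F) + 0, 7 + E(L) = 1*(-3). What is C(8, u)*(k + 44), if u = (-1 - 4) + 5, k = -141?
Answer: 970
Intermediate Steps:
u = 0 (u = -5 + 5 = 0)
E(L) = -10 (E(L) = -7 + 1*(-3) = -7 - 3 = -10)
C(F, X) = -10 (C(F, X) = -10 + 0 = -10)
C(8, u)*(k + 44) = -10*(-141 + 44) = -10*(-97) = 970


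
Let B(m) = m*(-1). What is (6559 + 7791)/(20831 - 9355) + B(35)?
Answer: -193655/5738 ≈ -33.750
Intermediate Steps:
B(m) = -m
(6559 + 7791)/(20831 - 9355) + B(35) = (6559 + 7791)/(20831 - 9355) - 1*35 = 14350/11476 - 35 = 14350*(1/11476) - 35 = 7175/5738 - 35 = -193655/5738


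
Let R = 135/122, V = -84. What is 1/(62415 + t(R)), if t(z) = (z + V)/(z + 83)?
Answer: 10261/640430202 ≈ 1.6022e-5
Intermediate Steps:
R = 135/122 (R = 135*(1/122) = 135/122 ≈ 1.1066)
t(z) = (-84 + z)/(83 + z) (t(z) = (z - 84)/(z + 83) = (-84 + z)/(83 + z))
1/(62415 + t(R)) = 1/(62415 + (-84 + 135/122)/(83 + 135/122)) = 1/(62415 - 10113/122/(10261/122)) = 1/(62415 + (122/10261)*(-10113/122)) = 1/(62415 - 10113/10261) = 1/(640430202/10261) = 10261/640430202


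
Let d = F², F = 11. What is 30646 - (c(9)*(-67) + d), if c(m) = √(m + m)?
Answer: 30525 + 201*√2 ≈ 30809.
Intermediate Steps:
c(m) = √2*√m (c(m) = √(2*m) = √2*√m)
d = 121 (d = 11² = 121)
30646 - (c(9)*(-67) + d) = 30646 - ((√2*√9)*(-67) + 121) = 30646 - ((√2*3)*(-67) + 121) = 30646 - ((3*√2)*(-67) + 121) = 30646 - (-201*√2 + 121) = 30646 - (121 - 201*√2) = 30646 + (-121 + 201*√2) = 30525 + 201*√2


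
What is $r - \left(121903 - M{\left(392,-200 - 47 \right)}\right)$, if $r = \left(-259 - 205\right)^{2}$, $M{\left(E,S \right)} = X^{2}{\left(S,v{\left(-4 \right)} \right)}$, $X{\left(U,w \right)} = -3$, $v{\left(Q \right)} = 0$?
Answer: $93402$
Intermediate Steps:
$M{\left(E,S \right)} = 9$ ($M{\left(E,S \right)} = \left(-3\right)^{2} = 9$)
$r = 215296$ ($r = \left(-464\right)^{2} = 215296$)
$r - \left(121903 - M{\left(392,-200 - 47 \right)}\right) = 215296 - \left(121903 - 9\right) = 215296 - 121894 = 93402$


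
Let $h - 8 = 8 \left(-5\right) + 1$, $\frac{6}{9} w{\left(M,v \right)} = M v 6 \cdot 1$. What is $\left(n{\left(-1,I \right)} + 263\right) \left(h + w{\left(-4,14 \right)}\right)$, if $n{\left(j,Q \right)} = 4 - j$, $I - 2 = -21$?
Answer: $-143380$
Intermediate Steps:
$I = -19$ ($I = 2 - 21 = -19$)
$w{\left(M,v \right)} = 9 M v$ ($w{\left(M,v \right)} = \frac{3 M v 6 \cdot 1}{2} = \frac{3 M 6 v 1}{2} = \frac{3 M 6 v}{2} = \frac{3 \cdot 6 M v}{2} = 9 M v$)
$h = -31$ ($h = 8 + \left(8 \left(-5\right) + 1\right) = 8 + \left(-40 + 1\right) = 8 - 39 = -31$)
$\left(n{\left(-1,I \right)} + 263\right) \left(h + w{\left(-4,14 \right)}\right) = \left(\left(4 - -1\right) + 263\right) \left(-31 + 9 \left(-4\right) 14\right) = \left(\left(4 + 1\right) + 263\right) \left(-31 - 504\right) = \left(5 + 263\right) \left(-535\right) = 268 \left(-535\right) = -143380$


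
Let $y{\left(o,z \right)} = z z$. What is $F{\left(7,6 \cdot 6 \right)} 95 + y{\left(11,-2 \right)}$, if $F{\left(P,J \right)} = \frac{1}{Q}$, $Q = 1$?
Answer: $99$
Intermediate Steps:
$y{\left(o,z \right)} = z^{2}$
$F{\left(P,J \right)} = 1$ ($F{\left(P,J \right)} = 1^{-1} = 1$)
$F{\left(7,6 \cdot 6 \right)} 95 + y{\left(11,-2 \right)} = 1 \cdot 95 + \left(-2\right)^{2} = 95 + 4 = 99$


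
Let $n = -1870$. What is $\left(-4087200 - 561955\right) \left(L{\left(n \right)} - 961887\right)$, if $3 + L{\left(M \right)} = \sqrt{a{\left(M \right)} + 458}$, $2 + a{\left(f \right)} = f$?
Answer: $4471975702950 - 4649155 i \sqrt{1414} \approx 4.472 \cdot 10^{12} - 1.7482 \cdot 10^{8} i$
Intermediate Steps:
$a{\left(f \right)} = -2 + f$
$L{\left(M \right)} = -3 + \sqrt{456 + M}$ ($L{\left(M \right)} = -3 + \sqrt{\left(-2 + M\right) + 458} = -3 + \sqrt{456 + M}$)
$\left(-4087200 - 561955\right) \left(L{\left(n \right)} - 961887\right) = \left(-4087200 - 561955\right) \left(\left(-3 + \sqrt{456 - 1870}\right) - 961887\right) = - 4649155 \left(\left(-3 + \sqrt{-1414}\right) - 961887\right) = - 4649155 \left(\left(-3 + i \sqrt{1414}\right) - 961887\right) = - 4649155 \left(-961890 + i \sqrt{1414}\right) = 4471975702950 - 4649155 i \sqrt{1414}$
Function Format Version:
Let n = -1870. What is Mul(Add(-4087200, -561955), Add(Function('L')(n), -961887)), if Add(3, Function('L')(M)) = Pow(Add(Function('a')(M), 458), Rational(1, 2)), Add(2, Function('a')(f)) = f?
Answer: Add(4471975702950, Mul(-4649155, I, Pow(1414, Rational(1, 2)))) ≈ Add(4.4720e+12, Mul(-1.7482e+8, I))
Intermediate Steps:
Function('a')(f) = Add(-2, f)
Function('L')(M) = Add(-3, Pow(Add(456, M), Rational(1, 2))) (Function('L')(M) = Add(-3, Pow(Add(Add(-2, M), 458), Rational(1, 2))) = Add(-3, Pow(Add(456, M), Rational(1, 2))))
Mul(Add(-4087200, -561955), Add(Function('L')(n), -961887)) = Mul(Add(-4087200, -561955), Add(Add(-3, Pow(Add(456, -1870), Rational(1, 2))), -961887)) = Mul(-4649155, Add(Add(-3, Pow(-1414, Rational(1, 2))), -961887)) = Mul(-4649155, Add(Add(-3, Mul(I, Pow(1414, Rational(1, 2)))), -961887)) = Mul(-4649155, Add(-961890, Mul(I, Pow(1414, Rational(1, 2))))) = Add(4471975702950, Mul(-4649155, I, Pow(1414, Rational(1, 2))))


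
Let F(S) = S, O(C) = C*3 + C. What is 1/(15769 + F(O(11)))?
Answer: 1/15813 ≈ 6.3239e-5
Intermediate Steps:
O(C) = 4*C (O(C) = 3*C + C = 4*C)
1/(15769 + F(O(11))) = 1/(15769 + 4*11) = 1/(15769 + 44) = 1/15813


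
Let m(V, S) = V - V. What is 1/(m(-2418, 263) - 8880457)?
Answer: -1/8880457 ≈ -1.1261e-7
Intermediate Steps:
m(V, S) = 0
1/(m(-2418, 263) - 8880457) = 1/(0 - 8880457) = 1/(-8880457) = -1/8880457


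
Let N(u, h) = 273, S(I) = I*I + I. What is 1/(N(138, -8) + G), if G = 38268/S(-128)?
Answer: 4064/1119039 ≈ 0.0036317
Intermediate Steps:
S(I) = I + I² (S(I) = I² + I = I + I²)
G = 9567/4064 (G = 38268/((-128*(1 - 128))) = 38268/((-128*(-127))) = 38268/16256 = 38268*(1/16256) = 9567/4064 ≈ 2.3541)
1/(N(138, -8) + G) = 1/(273 + 9567/4064) = 1/(1119039/4064) = 4064/1119039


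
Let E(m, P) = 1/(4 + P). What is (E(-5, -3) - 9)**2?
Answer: 64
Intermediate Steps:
(E(-5, -3) - 9)**2 = (1/(4 - 3) - 9)**2 = (1/1 - 9)**2 = (1 - 9)**2 = (-8)**2 = 64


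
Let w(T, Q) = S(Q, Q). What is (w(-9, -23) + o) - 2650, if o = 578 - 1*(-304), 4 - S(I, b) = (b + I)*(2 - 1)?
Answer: -1718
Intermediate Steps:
S(I, b) = 4 - I - b (S(I, b) = 4 - (b + I)*(2 - 1) = 4 - (I + b) = 4 + (-I - b) = 4 - I - b)
o = 882 (o = 578 + 304 = 882)
w(T, Q) = 4 - 2*Q (w(T, Q) = 4 - Q - Q = 4 - 2*Q)
(w(-9, -23) + o) - 2650 = ((4 - 2*(-23)) + 882) - 2650 = ((4 + 46) + 882) - 2650 = (50 + 882) - 2650 = 932 - 2650 = -1718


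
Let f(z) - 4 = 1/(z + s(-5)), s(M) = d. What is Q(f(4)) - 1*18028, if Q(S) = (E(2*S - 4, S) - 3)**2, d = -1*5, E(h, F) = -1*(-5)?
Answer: -18024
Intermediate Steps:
E(h, F) = 5
d = -5
s(M) = -5
f(z) = 4 + 1/(-5 + z) (f(z) = 4 + 1/(z - 5) = 4 + 1/(-5 + z))
Q(S) = 4 (Q(S) = (5 - 3)**2 = 2**2 = 4)
Q(f(4)) - 1*18028 = 4 - 1*18028 = 4 - 18028 = -18024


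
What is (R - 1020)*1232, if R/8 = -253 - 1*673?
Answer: -10383296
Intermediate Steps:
R = -7408 (R = 8*(-253 - 1*673) = 8*(-253 - 673) = 8*(-926) = -7408)
(R - 1020)*1232 = (-7408 - 1020)*1232 = -8428*1232 = -10383296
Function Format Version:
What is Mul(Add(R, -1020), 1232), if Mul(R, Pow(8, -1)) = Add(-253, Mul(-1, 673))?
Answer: -10383296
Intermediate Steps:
R = -7408 (R = Mul(8, Add(-253, Mul(-1, 673))) = Mul(8, Add(-253, -673)) = Mul(8, -926) = -7408)
Mul(Add(R, -1020), 1232) = Mul(Add(-7408, -1020), 1232) = Mul(-8428, 1232) = -10383296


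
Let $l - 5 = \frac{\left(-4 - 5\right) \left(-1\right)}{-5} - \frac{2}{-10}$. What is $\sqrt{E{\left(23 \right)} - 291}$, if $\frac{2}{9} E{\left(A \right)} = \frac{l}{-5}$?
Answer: $\frac{13 i \sqrt{174}}{10} \approx 17.148 i$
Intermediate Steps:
$l = \frac{17}{5}$ ($l = 5 + \left(\frac{\left(-4 - 5\right) \left(-1\right)}{-5} - \frac{2}{-10}\right) = 5 + \left(\left(-9\right) \left(-1\right) \left(- \frac{1}{5}\right) - - \frac{1}{5}\right) = 5 + \left(9 \left(- \frac{1}{5}\right) + \frac{1}{5}\right) = 5 + \left(- \frac{9}{5} + \frac{1}{5}\right) = 5 - \frac{8}{5} = \frac{17}{5} \approx 3.4$)
$E{\left(A \right)} = - \frac{153}{50}$ ($E{\left(A \right)} = \frac{9 \frac{17}{5 \left(-5\right)}}{2} = \frac{9 \cdot \frac{17}{5} \left(- \frac{1}{5}\right)}{2} = \frac{9}{2} \left(- \frac{17}{25}\right) = - \frac{153}{50}$)
$\sqrt{E{\left(23 \right)} - 291} = \sqrt{- \frac{153}{50} - 291} = \sqrt{- \frac{14703}{50}} = \frac{13 i \sqrt{174}}{10}$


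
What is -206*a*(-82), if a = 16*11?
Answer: 2972992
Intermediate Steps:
a = 176
-206*a*(-82) = -206*176*(-82) = -36256*(-82) = 2972992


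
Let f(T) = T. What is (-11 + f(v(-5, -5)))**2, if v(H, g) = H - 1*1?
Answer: 289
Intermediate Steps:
v(H, g) = -1 + H (v(H, g) = H - 1 = -1 + H)
(-11 + f(v(-5, -5)))**2 = (-11 + (-1 - 5))**2 = (-11 - 6)**2 = (-17)**2 = 289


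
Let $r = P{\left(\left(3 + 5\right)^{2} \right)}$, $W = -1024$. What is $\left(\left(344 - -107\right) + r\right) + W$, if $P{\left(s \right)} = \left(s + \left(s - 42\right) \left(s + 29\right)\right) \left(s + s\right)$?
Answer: $269507$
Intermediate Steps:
$P{\left(s \right)} = 2 s \left(s + \left(-42 + s\right) \left(29 + s\right)\right)$ ($P{\left(s \right)} = \left(s + \left(-42 + s\right) \left(29 + s\right)\right) 2 s = 2 s \left(s + \left(-42 + s\right) \left(29 + s\right)\right)$)
$r = 270080$ ($r = 2 \left(3 + 5\right)^{2} \left(-1218 + \left(\left(3 + 5\right)^{2}\right)^{2} - 12 \left(3 + 5\right)^{2}\right) = 2 \cdot 8^{2} \left(-1218 + \left(8^{2}\right)^{2} - 12 \cdot 8^{2}\right) = 2 \cdot 64 \left(-1218 + 64^{2} - 768\right) = 2 \cdot 64 \left(-1218 + 4096 - 768\right) = 2 \cdot 64 \cdot 2110 = 270080$)
$\left(\left(344 - -107\right) + r\right) + W = \left(\left(344 - -107\right) + 270080\right) - 1024 = \left(\left(344 + 107\right) + 270080\right) - 1024 = \left(451 + 270080\right) - 1024 = 270531 - 1024 = 269507$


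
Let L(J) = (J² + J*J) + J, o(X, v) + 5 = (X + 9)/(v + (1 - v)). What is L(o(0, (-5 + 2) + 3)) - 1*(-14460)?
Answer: 14496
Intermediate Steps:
o(X, v) = 4 + X (o(X, v) = -5 + (X + 9)/(v + (1 - v)) = -5 + (9 + X)/1 = -5 + (9 + X)*1 = -5 + (9 + X) = 4 + X)
L(J) = J + 2*J² (L(J) = (J² + J²) + J = 2*J² + J = J + 2*J²)
L(o(0, (-5 + 2) + 3)) - 1*(-14460) = (4 + 0)*(1 + 2*(4 + 0)) - 1*(-14460) = 4*(1 + 2*4) + 14460 = 4*(1 + 8) + 14460 = 4*9 + 14460 = 36 + 14460 = 14496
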